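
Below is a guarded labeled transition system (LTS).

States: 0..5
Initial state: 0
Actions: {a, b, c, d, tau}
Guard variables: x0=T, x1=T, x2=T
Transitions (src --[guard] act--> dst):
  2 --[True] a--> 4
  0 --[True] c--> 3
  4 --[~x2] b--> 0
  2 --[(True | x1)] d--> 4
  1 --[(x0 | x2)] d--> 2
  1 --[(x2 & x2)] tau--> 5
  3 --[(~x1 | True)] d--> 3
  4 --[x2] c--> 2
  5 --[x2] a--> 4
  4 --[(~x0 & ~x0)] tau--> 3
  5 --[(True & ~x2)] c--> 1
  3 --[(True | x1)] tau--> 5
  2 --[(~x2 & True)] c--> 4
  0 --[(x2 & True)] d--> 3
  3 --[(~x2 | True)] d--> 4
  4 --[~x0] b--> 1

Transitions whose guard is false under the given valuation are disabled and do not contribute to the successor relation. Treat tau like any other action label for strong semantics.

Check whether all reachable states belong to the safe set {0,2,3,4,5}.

Answer: INVARIANT HOLDS

Working:
Inv-set: {0,2,3,4,5}
Reach set: {0,2,3,4,5}
  0: ok
  2: ok
  3: ok
  4: ok
  5: ok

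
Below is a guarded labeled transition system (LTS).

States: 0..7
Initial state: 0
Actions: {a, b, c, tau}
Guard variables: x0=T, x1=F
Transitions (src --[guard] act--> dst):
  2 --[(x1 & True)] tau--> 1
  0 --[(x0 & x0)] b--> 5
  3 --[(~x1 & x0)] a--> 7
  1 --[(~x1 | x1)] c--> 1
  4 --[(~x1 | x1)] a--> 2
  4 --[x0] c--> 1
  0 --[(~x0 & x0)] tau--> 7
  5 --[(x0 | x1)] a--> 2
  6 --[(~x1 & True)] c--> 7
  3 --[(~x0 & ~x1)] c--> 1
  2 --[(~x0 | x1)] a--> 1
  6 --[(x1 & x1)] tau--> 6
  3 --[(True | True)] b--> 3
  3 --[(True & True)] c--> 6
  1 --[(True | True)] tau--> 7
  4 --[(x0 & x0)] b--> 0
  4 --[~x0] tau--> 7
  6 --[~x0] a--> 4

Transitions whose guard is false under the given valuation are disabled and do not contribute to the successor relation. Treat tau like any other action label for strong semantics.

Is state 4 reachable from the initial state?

Answer: UNREACHABLE

Trace:
After dropping false guards: 11 live edges.
depth 0: {0}
depth 1: {5}  now seen {0,5}
depth 2: {2}  now seen {0,2,5}
Reach set: {0,2,5}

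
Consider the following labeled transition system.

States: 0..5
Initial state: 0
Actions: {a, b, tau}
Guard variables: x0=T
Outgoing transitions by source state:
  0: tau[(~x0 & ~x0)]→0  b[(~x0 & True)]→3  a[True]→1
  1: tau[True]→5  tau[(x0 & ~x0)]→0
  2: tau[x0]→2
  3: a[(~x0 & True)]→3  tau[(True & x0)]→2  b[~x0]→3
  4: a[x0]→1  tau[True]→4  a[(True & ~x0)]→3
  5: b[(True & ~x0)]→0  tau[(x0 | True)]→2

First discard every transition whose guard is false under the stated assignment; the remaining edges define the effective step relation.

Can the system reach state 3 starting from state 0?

Answer: UNREACHABLE

Analysis:
After dropping false guards: 7 live edges.
depth 0: {0}
depth 1: {1}  cumulative {0,1}
depth 2: {5}  cumulative {0,1,5}
depth 3: {2}  cumulative {0,1,2,5}
R = {0,1,2,5}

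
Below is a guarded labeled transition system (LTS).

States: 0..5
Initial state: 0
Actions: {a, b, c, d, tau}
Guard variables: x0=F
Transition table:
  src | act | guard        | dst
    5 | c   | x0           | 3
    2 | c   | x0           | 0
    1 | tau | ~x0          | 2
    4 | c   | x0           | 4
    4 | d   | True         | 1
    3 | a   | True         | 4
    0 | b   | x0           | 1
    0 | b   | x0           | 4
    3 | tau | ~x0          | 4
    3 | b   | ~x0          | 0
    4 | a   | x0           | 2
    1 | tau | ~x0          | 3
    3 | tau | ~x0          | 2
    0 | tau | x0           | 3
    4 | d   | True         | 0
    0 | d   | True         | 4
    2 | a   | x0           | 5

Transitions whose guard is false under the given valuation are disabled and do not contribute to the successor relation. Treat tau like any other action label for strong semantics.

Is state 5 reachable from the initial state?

Guard filter leaves 9 enabled edge(s).
Layer 0: {0}
Layer 1: {4}  total {0,4}
Layer 2: {1}  total {0,1,4}
Layer 3: {2,3}  total {0,1,2,3,4}
R = {0,1,2,3,4}

Answer: UNREACHABLE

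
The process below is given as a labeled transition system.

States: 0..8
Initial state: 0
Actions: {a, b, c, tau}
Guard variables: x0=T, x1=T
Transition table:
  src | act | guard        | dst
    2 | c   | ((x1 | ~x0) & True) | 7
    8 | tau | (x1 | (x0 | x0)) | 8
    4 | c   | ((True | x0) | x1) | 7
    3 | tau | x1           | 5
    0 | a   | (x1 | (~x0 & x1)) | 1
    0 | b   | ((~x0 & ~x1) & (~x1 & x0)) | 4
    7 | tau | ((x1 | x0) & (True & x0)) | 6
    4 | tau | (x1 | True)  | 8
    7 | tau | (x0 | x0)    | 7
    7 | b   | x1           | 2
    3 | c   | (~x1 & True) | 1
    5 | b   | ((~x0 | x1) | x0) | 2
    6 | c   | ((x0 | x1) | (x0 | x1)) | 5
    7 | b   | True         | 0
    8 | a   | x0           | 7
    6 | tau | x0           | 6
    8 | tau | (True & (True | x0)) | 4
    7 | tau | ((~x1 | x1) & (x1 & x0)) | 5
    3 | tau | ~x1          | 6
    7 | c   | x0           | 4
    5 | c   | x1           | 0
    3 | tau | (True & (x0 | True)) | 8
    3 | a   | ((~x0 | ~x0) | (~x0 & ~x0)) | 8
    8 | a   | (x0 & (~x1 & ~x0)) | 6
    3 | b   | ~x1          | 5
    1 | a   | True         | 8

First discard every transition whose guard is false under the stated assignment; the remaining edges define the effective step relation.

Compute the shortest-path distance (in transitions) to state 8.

Answer: 2

Trace:
Layered search for 8:
  depth 0: {0}
  depth 1: {1}
  depth 2: {8}
8 enters at depth 2; path a·a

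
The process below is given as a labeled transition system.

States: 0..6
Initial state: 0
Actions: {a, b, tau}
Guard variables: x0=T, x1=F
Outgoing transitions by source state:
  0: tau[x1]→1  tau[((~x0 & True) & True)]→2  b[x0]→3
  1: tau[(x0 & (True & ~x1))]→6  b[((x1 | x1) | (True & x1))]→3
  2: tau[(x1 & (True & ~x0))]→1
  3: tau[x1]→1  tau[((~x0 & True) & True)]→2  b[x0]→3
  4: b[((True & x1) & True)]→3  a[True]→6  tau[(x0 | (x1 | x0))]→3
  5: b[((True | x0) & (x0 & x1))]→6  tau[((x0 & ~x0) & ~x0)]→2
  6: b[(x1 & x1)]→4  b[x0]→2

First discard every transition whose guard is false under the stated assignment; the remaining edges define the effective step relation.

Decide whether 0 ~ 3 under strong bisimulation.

Answer: BISIMILAR

Working:
Refine partition for ~:
  P[0] = {{0,1,2,3,4,5,6}}
  P[1] = {{0,3,6},{1},{2,5},{4}}
  P[2] = {{0,3},{1},{2,5},{4},{6}}
Fixed point at round 3; 5 class(es).
[0]={0,3}  [3]={0,3}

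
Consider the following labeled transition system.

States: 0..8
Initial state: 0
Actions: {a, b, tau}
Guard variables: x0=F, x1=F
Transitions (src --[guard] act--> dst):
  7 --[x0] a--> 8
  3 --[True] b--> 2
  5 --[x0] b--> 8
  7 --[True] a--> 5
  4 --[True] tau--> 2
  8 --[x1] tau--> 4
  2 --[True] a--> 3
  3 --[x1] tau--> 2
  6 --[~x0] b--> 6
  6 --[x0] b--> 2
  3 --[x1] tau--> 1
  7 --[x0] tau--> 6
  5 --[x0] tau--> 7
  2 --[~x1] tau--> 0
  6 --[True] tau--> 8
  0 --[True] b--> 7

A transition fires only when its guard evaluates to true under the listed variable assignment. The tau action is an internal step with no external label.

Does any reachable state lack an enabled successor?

Answer: DEADLOCK at state 5

Working:
Reach set: {0,5,7}
  0: b→7  [1 out]
  5: ∅  [STUCK]
  7: a→5  [1 out]
witness 5: b·a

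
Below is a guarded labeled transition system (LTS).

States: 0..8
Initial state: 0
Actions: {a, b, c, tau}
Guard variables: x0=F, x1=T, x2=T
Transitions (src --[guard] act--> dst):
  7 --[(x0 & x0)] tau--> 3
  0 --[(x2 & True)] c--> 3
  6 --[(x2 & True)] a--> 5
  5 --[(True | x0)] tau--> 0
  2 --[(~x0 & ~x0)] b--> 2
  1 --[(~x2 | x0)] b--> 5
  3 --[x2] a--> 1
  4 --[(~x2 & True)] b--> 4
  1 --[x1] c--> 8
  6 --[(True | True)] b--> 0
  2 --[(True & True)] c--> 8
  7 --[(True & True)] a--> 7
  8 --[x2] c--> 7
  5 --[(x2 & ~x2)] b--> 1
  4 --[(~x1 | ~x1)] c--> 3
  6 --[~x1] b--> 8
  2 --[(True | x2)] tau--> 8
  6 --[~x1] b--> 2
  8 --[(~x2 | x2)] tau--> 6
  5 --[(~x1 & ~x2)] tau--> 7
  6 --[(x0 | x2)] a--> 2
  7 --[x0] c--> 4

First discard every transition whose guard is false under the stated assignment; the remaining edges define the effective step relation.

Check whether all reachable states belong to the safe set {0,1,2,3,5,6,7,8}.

Answer: INVARIANT HOLDS

Trace:
Allowed set {0,1,2,3,5,6,7,8}
R = {0,1,2,3,5,6,7,8}
  0: ✓
  1: ✓
  2: ✓
  3: ✓
  5: ✓
  6: ✓
  7: ✓
  8: ✓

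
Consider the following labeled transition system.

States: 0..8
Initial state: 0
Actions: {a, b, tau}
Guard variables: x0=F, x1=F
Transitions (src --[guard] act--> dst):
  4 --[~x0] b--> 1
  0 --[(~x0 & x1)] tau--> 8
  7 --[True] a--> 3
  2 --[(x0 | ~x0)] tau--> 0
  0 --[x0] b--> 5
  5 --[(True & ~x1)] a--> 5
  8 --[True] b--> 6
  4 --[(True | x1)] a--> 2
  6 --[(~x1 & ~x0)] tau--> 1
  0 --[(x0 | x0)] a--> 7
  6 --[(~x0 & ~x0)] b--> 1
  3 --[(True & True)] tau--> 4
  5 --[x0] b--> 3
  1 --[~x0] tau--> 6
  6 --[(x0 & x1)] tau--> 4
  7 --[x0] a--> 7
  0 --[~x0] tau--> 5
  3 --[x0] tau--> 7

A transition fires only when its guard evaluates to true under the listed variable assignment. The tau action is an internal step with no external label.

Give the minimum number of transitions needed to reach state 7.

Answer: UNREACHABLE

Working:
BFS to 7:
  depth 0: {0}
  depth 1: {5}
7 never appears.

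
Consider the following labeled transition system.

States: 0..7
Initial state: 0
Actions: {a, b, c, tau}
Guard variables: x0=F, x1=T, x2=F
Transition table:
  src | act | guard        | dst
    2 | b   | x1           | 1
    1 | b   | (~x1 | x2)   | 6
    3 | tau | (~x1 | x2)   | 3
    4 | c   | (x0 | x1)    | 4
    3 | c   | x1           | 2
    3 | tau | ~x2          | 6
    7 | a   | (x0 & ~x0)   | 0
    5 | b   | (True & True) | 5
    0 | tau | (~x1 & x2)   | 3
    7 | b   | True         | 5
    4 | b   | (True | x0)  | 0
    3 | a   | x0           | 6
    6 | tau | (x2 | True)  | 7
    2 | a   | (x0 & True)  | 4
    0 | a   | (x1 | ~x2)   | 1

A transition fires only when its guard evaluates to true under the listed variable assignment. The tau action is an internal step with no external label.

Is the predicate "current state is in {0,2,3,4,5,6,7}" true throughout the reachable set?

Inv-set: {0,2,3,4,5,6,7}
Reachable = {0,1}
  0: ✓
  1: VIOLATES
reach 1 via a — violates

Answer: INVARIANT VIOLATED at state 1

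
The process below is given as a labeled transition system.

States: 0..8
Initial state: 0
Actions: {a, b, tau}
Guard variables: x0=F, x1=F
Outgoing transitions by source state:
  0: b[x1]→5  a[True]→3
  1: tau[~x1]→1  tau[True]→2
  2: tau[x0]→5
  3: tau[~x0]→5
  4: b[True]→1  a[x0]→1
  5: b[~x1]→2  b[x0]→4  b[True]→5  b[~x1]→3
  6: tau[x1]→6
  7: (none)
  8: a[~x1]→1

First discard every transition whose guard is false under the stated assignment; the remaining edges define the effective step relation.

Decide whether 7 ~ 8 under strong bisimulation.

Refine partition for ~:
  round 0: {{0,1,2,3,4,5,6,7,8}}
  round 1: {{0,8},{1,3},{2,6,7},{4,5}}
  round 2: {{0,8},{1},{2,6,7},{3},{4},{5}}
  round 3: {{0},{1},{2,6,7},{3},{4},{5},{8}}
Fixed point at round 4; 7 class(es).
7∈{2,6,7}, 8∈{8}

Answer: NOT BISIMILAR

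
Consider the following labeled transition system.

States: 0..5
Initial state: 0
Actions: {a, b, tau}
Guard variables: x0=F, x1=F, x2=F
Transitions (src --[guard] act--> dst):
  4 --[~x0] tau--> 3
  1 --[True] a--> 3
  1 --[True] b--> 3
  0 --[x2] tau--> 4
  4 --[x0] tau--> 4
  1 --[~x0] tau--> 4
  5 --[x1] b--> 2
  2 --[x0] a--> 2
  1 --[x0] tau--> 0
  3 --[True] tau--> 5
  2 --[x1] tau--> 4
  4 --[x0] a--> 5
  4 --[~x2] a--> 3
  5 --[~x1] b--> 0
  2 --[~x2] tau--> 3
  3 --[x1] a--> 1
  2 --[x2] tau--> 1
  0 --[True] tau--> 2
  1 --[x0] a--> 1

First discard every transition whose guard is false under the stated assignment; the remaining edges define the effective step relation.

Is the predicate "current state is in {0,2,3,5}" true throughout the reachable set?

Allowed set {0,2,3,5}
Reach set: {0,2,3,5}
  0: ok
  2: ok
  3: ok
  5: ok

Answer: INVARIANT HOLDS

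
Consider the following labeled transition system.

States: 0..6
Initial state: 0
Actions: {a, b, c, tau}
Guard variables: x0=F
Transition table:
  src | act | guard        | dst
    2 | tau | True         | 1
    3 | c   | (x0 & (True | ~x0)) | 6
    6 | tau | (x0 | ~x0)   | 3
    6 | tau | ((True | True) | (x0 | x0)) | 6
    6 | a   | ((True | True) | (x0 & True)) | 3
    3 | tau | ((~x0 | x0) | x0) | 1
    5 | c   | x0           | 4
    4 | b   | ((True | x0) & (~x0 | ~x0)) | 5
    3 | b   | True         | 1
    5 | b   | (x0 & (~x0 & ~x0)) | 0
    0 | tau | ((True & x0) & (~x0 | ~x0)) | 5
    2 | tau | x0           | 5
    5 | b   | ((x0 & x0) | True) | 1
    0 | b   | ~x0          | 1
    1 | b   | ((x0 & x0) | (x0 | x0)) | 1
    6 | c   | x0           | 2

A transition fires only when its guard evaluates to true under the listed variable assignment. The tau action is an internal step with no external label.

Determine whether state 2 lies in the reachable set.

Answer: UNREACHABLE

Working:
Guard filter leaves 9 enabled edge(s).
Layer 0: {0}
Layer 1: {1}  total {0,1}
Reach set: {0,1}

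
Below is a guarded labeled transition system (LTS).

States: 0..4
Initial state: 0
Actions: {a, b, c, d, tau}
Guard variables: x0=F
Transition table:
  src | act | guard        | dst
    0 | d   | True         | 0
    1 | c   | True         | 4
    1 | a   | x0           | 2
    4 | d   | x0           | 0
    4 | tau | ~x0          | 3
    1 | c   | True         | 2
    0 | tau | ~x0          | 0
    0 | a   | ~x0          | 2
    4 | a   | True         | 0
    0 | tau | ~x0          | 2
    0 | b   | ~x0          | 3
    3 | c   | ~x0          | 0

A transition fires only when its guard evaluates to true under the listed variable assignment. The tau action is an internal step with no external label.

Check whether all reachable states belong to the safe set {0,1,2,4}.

Allowed set {0,1,2,4}
Reachable = {0,2,3}
  0: ok
  2: ok
  3: outside
counterexample path to 3: b

Answer: INVARIANT VIOLATED at state 3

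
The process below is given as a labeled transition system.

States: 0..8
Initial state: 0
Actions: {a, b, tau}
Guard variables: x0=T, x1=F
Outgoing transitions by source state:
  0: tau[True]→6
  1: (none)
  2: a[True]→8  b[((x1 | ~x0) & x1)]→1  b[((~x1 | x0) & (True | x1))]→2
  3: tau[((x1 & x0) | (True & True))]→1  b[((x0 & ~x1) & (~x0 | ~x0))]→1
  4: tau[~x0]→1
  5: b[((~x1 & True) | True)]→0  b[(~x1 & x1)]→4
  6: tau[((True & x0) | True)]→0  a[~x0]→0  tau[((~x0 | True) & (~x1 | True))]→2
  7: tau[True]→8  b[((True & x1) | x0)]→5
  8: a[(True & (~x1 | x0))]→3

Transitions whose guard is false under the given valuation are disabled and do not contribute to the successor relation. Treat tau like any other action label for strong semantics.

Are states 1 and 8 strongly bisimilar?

Compute ~ classes (split until stable):
  π0 = {{0,1,2,3,4,5,6,7,8}}
  π1 = {{0,3,6},{1,4},{2},{5},{7},{8}}
  π2 = {{0},{1,4},{2},{3},{5},{6},{7},{8}}
Fixed point at round 3; 8 class(es).
1∈{1,4}, 8∈{8}

Answer: NOT BISIMILAR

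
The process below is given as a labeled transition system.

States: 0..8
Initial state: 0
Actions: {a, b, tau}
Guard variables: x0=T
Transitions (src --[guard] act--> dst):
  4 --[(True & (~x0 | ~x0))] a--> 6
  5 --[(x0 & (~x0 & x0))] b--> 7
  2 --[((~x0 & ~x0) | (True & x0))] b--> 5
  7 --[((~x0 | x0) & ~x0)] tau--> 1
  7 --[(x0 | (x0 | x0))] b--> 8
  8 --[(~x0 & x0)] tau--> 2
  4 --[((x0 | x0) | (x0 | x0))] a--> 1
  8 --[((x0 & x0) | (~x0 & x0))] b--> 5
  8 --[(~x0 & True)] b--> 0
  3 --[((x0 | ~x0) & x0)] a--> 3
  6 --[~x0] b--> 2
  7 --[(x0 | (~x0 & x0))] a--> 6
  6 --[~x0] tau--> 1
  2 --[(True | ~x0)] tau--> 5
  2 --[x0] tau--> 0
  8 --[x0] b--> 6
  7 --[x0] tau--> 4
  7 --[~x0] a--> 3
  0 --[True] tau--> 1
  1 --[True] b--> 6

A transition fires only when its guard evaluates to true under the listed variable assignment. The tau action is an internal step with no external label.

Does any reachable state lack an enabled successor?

Reach set: {0,1,6}
  0: tau→1  [deg 1]
  1: b→6  [deg 1]
  6: ∅  [no exit]
trace reaching 6: tau·b

Answer: DEADLOCK at state 6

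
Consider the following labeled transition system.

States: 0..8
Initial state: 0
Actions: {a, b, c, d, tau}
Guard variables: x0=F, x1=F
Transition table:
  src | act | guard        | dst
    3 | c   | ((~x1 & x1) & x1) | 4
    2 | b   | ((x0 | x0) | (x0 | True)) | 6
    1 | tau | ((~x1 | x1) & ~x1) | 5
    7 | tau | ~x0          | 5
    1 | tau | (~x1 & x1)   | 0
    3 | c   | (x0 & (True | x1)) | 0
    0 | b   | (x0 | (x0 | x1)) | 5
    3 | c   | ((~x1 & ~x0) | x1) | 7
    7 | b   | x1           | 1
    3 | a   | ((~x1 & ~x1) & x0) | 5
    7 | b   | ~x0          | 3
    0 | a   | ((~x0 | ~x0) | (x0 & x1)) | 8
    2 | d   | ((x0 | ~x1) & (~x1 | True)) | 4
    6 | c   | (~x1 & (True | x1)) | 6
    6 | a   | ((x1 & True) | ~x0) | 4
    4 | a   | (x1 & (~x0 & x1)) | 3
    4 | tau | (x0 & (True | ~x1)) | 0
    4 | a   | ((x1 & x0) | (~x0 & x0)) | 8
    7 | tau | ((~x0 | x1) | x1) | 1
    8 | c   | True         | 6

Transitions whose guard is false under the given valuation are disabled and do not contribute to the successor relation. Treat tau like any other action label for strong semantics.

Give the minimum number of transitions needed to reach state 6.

Answer: 2

Analysis:
BFS to 6:
  Layer 0: {0}
  Layer 1: {8}
  Layer 2: {6}
first hit 6 at d=2 via a·c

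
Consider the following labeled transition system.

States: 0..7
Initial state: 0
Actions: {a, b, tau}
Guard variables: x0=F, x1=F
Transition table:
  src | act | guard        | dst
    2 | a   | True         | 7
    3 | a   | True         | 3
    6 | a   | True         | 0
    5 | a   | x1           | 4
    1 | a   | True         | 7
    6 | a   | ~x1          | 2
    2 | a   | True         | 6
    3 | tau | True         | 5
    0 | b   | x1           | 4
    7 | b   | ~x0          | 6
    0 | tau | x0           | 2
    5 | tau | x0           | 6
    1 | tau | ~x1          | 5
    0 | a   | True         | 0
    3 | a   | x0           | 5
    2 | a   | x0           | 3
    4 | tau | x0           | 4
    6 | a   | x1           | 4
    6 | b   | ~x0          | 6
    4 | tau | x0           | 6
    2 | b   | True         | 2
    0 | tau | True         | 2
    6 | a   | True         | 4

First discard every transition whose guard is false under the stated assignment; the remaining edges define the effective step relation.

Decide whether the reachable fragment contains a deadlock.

Reachable = {0,2,4,6,7}
  0: a→0  tau→2  [deg 2]
  2: a→6  a→7  b→2  [deg 3]
  4: ∅  [no exit]
  6: a→0  a→2  a→4  b→6  [deg 4]
  7: b→6  [deg 1]
witness 4: tau·a·a

Answer: DEADLOCK at state 4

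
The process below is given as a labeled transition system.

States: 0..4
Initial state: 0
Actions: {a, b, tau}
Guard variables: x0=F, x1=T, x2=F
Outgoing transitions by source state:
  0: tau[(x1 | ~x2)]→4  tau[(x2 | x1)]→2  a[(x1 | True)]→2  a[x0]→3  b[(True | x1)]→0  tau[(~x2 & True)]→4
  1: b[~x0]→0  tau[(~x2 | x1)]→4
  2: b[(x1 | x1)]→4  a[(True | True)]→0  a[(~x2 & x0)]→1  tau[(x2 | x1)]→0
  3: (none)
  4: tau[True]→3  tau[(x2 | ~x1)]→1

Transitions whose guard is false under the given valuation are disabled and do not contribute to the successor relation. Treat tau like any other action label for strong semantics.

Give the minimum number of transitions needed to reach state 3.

Answer: 2

Trace:
BFS to 3:
  Layer 0: {0}
  Layer 1: {2,4}
  Layer 2: {3}
first hit 3 at d=2 via tau·tau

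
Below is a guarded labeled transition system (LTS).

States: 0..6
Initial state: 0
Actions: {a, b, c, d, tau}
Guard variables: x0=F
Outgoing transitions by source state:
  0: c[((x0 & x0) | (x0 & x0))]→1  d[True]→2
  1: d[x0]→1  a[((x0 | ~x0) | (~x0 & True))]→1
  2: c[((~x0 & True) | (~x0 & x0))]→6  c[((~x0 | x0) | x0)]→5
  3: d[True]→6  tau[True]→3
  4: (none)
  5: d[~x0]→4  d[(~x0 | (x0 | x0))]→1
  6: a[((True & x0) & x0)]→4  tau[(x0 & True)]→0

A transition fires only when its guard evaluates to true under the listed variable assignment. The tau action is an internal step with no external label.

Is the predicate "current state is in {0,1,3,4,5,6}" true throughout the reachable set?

Allowed set {0,1,3,4,5,6}
R = {0,1,2,4,5,6}
  0: ✓
  1: ✓
  2: outside
  4: ✓
  5: ✓
  6: ✓
reach 2 via d — violates

Answer: INVARIANT VIOLATED at state 2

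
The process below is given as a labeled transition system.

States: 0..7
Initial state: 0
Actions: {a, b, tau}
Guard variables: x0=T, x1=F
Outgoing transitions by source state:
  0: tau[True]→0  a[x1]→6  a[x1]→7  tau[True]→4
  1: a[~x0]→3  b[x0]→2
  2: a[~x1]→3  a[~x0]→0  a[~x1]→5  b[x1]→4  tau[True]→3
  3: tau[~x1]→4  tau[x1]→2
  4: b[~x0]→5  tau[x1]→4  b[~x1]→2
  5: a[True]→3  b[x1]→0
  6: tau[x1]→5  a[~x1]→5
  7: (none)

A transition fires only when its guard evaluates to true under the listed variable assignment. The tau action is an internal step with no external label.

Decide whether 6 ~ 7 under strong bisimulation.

Answer: NOT BISIMILAR

Trace:
Refine partition for ~:
  π0 = {{0,1,2,3,4,5,6,7}}
  π1 = {{0,3},{1,4},{2},{5,6},{7}}
  π2 = {{0},{1,4},{2},{3},{5},{6},{7}}
7 equivalence class(es) (converged in 3)
class of 6: {6}; class of 7: {7}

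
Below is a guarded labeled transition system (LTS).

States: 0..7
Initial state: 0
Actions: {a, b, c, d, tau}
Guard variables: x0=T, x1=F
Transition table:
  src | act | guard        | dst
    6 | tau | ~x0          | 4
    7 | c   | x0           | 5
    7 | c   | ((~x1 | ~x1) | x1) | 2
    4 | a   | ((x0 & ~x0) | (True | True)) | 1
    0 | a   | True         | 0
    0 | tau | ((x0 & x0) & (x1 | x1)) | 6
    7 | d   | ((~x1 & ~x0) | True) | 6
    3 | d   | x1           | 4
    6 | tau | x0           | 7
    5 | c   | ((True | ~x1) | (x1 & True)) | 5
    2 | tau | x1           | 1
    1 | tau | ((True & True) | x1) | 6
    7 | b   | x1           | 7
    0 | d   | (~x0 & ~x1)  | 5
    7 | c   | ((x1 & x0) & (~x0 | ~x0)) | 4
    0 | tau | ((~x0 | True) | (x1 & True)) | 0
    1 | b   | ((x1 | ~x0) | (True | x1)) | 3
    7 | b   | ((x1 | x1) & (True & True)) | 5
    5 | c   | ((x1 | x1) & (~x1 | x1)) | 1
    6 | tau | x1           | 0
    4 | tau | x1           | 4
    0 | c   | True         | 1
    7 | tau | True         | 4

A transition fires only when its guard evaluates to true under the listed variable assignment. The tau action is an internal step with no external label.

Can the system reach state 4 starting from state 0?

Answer: REACHABLE

Trace:
12 transition(s) survive guard evaluation.
Layer 0: {0}
Layer 1: {1}  cumulative {0,1}
Layer 2: {3,6}  cumulative {0,1,3,6}
Layer 3: {7}  cumulative {0,1,3,6,7}
Layer 4: {2,4,5}  cumulative {0,1,2,3,4,5,6,7}
R = {0,1,2,3,4,5,6,7}
witness 4: c·tau·tau·tau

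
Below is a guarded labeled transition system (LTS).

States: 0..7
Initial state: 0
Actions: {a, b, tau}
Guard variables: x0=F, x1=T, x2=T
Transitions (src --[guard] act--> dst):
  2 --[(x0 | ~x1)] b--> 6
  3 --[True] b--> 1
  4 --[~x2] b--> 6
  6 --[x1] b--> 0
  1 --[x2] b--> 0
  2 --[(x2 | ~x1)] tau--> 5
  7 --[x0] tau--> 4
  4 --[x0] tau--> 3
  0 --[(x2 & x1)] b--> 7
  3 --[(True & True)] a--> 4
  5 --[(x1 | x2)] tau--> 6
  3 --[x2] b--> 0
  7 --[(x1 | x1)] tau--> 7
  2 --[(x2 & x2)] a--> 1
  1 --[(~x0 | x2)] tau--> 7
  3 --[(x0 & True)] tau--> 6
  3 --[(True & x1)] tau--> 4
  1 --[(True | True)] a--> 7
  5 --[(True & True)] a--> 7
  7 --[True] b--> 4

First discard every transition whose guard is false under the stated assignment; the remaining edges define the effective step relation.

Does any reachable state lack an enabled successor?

Reachable = {0,4,7}
  0: b→7  [1 out]
  4: ∅  [no exit]
  7: b→4  tau→7  [2 out]
trace reaching 4: b·b

Answer: DEADLOCK at state 4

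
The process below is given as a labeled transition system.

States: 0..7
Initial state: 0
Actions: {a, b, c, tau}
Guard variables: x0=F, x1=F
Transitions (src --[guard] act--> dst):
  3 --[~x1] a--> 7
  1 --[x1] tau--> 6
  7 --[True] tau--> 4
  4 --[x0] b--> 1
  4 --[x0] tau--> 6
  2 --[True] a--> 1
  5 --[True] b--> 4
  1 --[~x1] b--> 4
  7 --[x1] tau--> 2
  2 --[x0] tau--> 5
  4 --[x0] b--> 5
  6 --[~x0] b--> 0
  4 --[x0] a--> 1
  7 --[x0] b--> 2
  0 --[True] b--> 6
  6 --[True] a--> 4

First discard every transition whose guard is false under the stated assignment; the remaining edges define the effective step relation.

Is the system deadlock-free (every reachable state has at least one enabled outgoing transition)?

Reachable = {0,4,6}
  0: b→6  [1 out]
  4: ∅  [no exit]
  6: a→4  b→0  [2 out]
trace reaching 4: b·a

Answer: DEADLOCK at state 4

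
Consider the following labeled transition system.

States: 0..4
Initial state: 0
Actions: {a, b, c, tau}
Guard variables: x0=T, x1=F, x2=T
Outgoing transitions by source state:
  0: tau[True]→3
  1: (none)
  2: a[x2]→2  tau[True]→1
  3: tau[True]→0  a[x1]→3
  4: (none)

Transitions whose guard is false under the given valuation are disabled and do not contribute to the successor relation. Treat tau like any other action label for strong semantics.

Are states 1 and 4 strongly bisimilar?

Answer: BISIMILAR

Trace:
Bisimulation quotient by refinement:
  round 0: {{0,1,2,3,4}}
  round 1: {{0,3},{1,4},{2}}
Fixed point at round 2; 3 class(es).
[1]={1,4}  [4]={1,4}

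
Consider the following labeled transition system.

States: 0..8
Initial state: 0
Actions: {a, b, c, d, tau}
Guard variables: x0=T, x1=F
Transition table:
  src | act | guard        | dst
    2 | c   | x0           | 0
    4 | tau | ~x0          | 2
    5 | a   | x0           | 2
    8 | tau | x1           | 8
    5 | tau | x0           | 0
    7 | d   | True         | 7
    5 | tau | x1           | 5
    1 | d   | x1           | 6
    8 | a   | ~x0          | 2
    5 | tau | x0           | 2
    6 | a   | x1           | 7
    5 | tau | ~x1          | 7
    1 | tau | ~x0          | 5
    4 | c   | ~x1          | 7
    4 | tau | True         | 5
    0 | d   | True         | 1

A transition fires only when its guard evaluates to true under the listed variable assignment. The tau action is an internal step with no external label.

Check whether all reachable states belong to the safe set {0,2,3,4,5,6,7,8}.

Inv-set: {0,2,3,4,5,6,7,8}
R = {0,1}
  0: ✓
  1: VIOLATES
counterexample path to 1: d

Answer: INVARIANT VIOLATED at state 1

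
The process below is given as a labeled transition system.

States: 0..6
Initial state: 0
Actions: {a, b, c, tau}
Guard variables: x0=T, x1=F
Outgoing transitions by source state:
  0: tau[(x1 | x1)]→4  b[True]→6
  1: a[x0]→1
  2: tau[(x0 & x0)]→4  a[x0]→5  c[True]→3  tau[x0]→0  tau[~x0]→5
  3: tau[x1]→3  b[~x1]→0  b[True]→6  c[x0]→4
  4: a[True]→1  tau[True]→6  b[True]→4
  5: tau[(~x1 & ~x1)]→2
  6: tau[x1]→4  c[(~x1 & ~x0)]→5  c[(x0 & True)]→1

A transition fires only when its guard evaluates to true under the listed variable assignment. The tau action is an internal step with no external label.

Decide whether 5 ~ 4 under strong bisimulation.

Answer: NOT BISIMILAR

Working:
Refine partition for ~:
  round 0: {{0,1,2,3,4,5,6}}
  round 1: {{0},{1},{2},{3},{4},{5},{6}}
7 equivalence class(es) (converged in 2)
5∈{5}, 4∈{4}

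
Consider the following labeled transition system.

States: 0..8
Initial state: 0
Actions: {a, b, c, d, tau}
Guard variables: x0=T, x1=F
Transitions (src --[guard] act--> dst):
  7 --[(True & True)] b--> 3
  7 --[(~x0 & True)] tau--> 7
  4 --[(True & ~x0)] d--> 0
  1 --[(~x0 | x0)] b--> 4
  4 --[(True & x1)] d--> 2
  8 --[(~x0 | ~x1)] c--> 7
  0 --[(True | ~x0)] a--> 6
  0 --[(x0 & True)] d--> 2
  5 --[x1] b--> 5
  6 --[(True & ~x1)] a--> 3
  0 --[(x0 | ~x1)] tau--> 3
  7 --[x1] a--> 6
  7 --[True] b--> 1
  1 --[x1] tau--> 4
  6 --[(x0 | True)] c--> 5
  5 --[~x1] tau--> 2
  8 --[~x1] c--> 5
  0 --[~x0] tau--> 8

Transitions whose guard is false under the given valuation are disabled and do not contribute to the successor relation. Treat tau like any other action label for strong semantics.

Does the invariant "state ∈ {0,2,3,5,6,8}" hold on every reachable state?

Answer: INVARIANT HOLDS

Analysis:
Inv-set: {0,2,3,5,6,8}
R = {0,2,3,5,6}
  0: ok
  2: ok
  3: ok
  5: ok
  6: ok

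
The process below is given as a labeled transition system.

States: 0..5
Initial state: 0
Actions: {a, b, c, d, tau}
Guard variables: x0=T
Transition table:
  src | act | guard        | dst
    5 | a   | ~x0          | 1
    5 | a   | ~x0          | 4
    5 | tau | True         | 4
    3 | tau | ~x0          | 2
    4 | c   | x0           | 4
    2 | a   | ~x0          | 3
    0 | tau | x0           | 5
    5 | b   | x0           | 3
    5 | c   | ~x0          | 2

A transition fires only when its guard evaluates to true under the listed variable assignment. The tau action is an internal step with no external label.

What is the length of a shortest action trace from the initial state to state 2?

Answer: UNREACHABLE

Trace:
Breadth-first toward 2:
  depth 0: {0}
  depth 1: {5}
  depth 2: {3,4}
2 never appears.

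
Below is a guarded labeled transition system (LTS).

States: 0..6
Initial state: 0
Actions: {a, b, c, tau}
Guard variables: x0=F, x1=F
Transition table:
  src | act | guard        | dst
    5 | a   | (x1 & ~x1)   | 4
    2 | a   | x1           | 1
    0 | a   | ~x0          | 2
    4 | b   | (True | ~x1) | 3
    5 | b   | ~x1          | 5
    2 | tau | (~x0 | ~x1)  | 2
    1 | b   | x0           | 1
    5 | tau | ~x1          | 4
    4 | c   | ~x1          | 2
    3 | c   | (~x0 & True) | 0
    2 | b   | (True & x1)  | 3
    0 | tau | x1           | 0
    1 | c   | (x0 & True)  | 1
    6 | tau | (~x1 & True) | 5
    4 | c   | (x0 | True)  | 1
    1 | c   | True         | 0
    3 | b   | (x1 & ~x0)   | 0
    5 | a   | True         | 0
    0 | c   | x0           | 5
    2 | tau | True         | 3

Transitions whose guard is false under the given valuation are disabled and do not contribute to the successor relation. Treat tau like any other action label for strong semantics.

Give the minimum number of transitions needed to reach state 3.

BFS to 3:
  Layer 0: {0}
  Layer 1: {2}
  Layer 2: {3}
first hit 3 at d=2 via a·tau

Answer: 2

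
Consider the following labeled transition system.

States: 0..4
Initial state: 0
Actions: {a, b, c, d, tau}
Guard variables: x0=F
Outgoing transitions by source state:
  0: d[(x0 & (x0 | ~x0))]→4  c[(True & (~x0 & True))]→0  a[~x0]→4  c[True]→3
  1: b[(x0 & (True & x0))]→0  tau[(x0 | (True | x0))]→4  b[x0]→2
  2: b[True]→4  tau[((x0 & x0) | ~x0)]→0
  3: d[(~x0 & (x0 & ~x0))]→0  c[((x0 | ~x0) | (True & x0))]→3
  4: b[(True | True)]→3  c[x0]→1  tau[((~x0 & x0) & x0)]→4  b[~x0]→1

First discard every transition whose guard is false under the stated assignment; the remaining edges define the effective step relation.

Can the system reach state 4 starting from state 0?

Answer: REACHABLE

Analysis:
After dropping false guards: 9 live edges.
Layer 0: {0}
Layer 1: {3,4}  total {0,3,4}
Layer 2: {1}  total {0,1,3,4}
R = {0,1,3,4}
witness 4: a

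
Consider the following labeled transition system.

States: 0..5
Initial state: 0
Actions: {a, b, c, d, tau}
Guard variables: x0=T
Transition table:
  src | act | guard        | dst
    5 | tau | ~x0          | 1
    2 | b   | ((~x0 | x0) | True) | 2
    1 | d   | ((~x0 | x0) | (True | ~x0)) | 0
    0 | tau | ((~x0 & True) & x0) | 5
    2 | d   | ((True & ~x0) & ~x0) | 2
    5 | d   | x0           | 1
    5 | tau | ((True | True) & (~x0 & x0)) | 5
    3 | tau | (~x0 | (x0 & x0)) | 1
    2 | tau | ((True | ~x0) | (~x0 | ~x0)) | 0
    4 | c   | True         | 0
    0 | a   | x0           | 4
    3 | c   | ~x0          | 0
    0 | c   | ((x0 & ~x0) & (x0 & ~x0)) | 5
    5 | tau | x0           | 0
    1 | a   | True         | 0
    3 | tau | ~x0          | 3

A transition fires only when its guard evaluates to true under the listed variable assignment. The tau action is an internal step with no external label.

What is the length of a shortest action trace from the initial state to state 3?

Layered search for 3:
  depth 0: {0}
  depth 1: {4}
3 never appears.

Answer: UNREACHABLE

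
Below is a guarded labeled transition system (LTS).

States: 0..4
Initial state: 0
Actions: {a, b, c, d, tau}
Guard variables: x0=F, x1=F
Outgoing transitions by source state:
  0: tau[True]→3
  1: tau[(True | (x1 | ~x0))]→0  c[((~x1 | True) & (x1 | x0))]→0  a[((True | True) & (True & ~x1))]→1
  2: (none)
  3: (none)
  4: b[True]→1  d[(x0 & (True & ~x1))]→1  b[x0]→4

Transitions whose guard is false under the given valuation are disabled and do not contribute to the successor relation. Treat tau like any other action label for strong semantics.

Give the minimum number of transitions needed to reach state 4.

BFS to 4:
  depth 0: {0}
  depth 1: {3}
4 never appears.

Answer: UNREACHABLE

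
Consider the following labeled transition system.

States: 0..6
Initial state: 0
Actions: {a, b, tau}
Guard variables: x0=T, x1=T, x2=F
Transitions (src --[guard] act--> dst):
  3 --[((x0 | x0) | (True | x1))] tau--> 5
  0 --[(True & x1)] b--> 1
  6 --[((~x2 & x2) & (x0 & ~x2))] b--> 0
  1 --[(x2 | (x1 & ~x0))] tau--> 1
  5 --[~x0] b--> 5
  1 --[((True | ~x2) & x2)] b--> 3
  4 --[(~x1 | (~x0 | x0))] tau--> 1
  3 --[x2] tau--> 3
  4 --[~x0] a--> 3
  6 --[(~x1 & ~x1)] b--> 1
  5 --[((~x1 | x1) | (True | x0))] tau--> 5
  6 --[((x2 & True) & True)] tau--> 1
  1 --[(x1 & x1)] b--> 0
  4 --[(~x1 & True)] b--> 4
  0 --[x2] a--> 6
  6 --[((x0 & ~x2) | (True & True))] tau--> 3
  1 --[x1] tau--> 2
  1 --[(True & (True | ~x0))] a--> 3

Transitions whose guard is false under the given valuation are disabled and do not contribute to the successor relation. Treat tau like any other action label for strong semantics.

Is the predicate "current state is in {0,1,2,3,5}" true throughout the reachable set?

Allowed set {0,1,2,3,5}
Reach set: {0,1,2,3,5}
  0: safe
  1: safe
  2: safe
  3: safe
  5: safe

Answer: INVARIANT HOLDS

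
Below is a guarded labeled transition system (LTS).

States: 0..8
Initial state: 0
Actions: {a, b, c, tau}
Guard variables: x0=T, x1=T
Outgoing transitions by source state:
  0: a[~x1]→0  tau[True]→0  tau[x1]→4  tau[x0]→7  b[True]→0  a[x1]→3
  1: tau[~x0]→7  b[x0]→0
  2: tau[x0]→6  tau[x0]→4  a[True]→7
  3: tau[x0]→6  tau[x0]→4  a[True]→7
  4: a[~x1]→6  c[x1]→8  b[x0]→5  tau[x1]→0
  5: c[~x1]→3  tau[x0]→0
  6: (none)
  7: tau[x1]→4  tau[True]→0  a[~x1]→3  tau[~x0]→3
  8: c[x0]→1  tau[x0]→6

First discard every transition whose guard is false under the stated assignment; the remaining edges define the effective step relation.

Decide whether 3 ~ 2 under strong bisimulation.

Bisimulation quotient by refinement:
  P[0] = {{0,1,2,3,4,5,6,7,8}}
  P[1] = {{0},{1},{2,3},{4},{5,7},{6},{8}}
  P[2] = {{0},{1},{2,3},{4},{5},{6},{7},{8}}
Fixed point at round 3; 8 class(es).
class of 3: {2,3}; class of 2: {2,3}

Answer: BISIMILAR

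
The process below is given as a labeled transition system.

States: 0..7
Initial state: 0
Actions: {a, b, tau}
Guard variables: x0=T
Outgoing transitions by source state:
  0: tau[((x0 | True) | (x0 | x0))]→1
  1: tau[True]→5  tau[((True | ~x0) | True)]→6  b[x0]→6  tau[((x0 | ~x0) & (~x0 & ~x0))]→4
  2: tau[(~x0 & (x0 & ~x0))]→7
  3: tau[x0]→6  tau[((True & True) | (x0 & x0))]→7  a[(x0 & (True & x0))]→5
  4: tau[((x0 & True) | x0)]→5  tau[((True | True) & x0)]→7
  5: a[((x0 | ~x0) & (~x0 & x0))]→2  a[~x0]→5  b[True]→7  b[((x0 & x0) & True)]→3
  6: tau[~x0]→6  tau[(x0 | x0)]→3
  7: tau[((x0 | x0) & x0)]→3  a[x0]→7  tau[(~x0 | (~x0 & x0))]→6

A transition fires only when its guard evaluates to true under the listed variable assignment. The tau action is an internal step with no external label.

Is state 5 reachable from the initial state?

Guard filter leaves 14 enabled edge(s).
L0 = {0}
L1 = {1}  total {0,1}
L2 = {5,6}  total {0,1,5,6}
L3 = {3,7}  total {0,1,3,5,6,7}
Reachable = {0,1,3,5,6,7}
trace reaching 5: tau·tau

Answer: REACHABLE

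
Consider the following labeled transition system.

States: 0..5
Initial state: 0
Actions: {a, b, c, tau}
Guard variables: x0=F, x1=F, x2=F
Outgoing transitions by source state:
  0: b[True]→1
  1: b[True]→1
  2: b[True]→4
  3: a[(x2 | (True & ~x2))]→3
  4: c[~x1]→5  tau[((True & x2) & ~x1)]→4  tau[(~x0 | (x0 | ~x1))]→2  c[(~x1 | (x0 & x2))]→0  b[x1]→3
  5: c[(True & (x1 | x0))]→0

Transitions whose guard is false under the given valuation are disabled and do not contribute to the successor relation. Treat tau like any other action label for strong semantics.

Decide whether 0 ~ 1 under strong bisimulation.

Answer: BISIMILAR

Trace:
Compute ~ classes (split until stable):
  P[0] = {{0,1,2,3,4,5}}
  P[1] = {{0,1,2},{3},{4},{5}}
  P[2] = {{0,1},{2},{3},{4},{5}}
Fixed point at round 3; 5 class(es).
0∈{0,1}, 1∈{0,1}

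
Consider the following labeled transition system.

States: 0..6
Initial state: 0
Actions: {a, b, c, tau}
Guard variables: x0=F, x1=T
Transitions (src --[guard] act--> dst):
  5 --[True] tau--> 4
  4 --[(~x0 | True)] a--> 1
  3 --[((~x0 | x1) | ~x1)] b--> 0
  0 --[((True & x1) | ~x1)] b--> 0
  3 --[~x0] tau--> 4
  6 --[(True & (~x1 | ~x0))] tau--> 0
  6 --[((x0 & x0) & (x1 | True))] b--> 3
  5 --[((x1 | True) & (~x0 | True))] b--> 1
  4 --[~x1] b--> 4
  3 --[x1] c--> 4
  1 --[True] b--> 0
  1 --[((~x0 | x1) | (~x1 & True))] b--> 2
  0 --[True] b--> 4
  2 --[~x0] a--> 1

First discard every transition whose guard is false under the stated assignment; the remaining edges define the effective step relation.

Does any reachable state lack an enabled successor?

Answer: DEADLOCK-FREE

Trace:
R = {0,1,2,4}
  0: b→0  b→4  [2 exit(s)]
  1: b→0  b→2  [2 exit(s)]
  2: a→1  [1 exit(s)]
  4: a→1  [1 exit(s)]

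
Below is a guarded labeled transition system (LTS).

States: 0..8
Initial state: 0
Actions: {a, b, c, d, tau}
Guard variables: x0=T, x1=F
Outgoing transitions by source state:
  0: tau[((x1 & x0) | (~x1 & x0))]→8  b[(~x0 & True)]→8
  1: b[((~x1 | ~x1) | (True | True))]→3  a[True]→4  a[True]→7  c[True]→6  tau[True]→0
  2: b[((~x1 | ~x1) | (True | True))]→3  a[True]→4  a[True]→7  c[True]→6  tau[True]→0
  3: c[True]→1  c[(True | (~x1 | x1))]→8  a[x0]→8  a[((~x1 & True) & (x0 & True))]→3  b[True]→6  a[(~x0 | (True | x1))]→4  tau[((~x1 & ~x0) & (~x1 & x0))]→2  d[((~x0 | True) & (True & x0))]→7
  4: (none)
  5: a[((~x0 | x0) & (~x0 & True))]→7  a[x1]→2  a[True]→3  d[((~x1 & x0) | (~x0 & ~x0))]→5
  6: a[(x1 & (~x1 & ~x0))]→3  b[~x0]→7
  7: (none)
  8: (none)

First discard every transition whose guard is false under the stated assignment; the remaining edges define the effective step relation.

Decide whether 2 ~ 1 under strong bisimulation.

Answer: BISIMILAR

Analysis:
Compute ~ classes (split until stable):
  π0 = {{0,1,2,3,4,5,6,7,8}}
  π1 = {{0},{1,2},{3},{4,6,7,8},{5}}
stable after 2 split(s): 5 block(s)
class of 2: {1,2}; class of 1: {1,2}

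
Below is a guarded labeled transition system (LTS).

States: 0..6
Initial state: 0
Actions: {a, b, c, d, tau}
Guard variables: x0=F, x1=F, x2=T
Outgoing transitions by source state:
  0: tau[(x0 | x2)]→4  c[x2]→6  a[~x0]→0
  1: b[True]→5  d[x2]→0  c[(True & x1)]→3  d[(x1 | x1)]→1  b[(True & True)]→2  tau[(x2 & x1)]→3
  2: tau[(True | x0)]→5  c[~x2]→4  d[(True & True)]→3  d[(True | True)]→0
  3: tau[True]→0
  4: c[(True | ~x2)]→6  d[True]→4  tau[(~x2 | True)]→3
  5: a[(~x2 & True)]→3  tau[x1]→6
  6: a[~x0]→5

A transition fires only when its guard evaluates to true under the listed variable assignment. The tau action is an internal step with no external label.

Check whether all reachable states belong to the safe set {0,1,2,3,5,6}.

Safe = {0,1,2,3,5,6}
Reach set: {0,3,4,5,6}
  0: ok
  3: ok
  4: ✗ unsafe
  5: ok
  6: ok
witness against invariant: tau → 4

Answer: INVARIANT VIOLATED at state 4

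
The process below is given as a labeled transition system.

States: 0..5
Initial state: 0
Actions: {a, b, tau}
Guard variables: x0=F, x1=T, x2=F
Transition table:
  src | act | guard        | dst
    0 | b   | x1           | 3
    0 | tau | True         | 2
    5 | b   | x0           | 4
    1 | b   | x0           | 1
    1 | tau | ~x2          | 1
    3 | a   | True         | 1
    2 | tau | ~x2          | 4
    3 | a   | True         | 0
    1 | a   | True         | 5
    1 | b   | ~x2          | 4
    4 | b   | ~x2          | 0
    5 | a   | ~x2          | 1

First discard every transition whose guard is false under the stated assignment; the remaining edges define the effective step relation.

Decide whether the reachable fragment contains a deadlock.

Reach set: {0,1,2,3,4,5}
  0: b→3  tau→2  [2 out]
  1: a→5  b→4  tau→1  [3 out]
  2: tau→4  [1 out]
  3: a→0  a→1  [2 out]
  4: b→0  [1 out]
  5: a→1  [1 out]

Answer: DEADLOCK-FREE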